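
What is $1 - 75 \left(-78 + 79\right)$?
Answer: $-74$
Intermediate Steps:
$1 - 75 \left(-78 + 79\right) = 1 - 75 = -74$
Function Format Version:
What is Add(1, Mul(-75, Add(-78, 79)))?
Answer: -74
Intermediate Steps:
Add(1, Mul(-75, Add(-78, 79))) = Add(1, Mul(-75, 1)) = Add(1, -75) = -74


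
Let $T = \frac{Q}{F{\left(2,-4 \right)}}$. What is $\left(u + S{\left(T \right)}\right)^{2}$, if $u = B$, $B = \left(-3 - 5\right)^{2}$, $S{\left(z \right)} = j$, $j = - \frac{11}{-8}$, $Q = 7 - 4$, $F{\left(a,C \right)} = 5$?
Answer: $\frac{273529}{64} \approx 4273.9$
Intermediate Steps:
$Q = 3$ ($Q = 7 - 4 = 3$)
$T = \frac{3}{5} \approx 0.6$
$j = \frac{11}{8}$ ($j = \left(-11\right) \left(- \frac{1}{8}\right) = \frac{11}{8} \approx 1.375$)
$S{\left(z \right)} = \frac{11}{8}$
$B = 64$ ($B = \left(-8\right)^{2} = 64$)
$u = 64$
$\left(u + S{\left(T \right)}\right)^{2} = \left(64 + \frac{11}{8}\right)^{2} = \left(\frac{523}{8}\right)^{2} = \frac{273529}{64}$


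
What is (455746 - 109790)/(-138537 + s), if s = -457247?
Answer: -86489/148946 ≈ -0.58067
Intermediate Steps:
(455746 - 109790)/(-138537 + s) = (455746 - 109790)/(-138537 - 457247) = 345956/(-595784) = 345956*(-1/595784) = -86489/148946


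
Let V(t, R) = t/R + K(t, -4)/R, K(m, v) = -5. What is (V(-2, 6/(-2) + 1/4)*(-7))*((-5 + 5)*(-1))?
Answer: 0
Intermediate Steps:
V(t, R) = -5/R + t/R (V(t, R) = t/R - 5/R = -5/R + t/R)
(V(-2, 6/(-2) + 1/4)*(-7))*((-5 + 5)*(-1)) = (((-5 - 2)/(6/(-2) + 1/4))*(-7))*((-5 + 5)*(-1)) = ((-7/(6*(-½) + 1*(¼)))*(-7))*(0*(-1)) = ((-7/(-3 + ¼))*(-7))*0 = ((-7/(-11/4))*(-7))*0 = (-4/11*(-7)*(-7))*0 = ((28/11)*(-7))*0 = -196/11*0 = 0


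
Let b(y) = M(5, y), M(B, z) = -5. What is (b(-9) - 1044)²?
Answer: 1100401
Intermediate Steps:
b(y) = -5
(b(-9) - 1044)² = (-5 - 1044)² = (-1049)² = 1100401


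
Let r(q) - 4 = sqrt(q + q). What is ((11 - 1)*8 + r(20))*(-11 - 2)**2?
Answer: 14196 + 338*sqrt(10) ≈ 15265.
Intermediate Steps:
r(q) = 4 + sqrt(2)*sqrt(q) (r(q) = 4 + sqrt(q + q) = 4 + sqrt(2*q) = 4 + sqrt(2)*sqrt(q))
((11 - 1)*8 + r(20))*(-11 - 2)**2 = ((11 - 1)*8 + (4 + sqrt(2)*sqrt(20)))*(-11 - 2)**2 = (10*8 + (4 + sqrt(2)*(2*sqrt(5))))*(-13)**2 = (80 + (4 + 2*sqrt(10)))*169 = (84 + 2*sqrt(10))*169 = 14196 + 338*sqrt(10)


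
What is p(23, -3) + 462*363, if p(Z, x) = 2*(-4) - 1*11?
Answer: 167687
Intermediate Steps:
p(Z, x) = -19 (p(Z, x) = -8 - 11 = -19)
p(23, -3) + 462*363 = -19 + 462*363 = -19 + 167706 = 167687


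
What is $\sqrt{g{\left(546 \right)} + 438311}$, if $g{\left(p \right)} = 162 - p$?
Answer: $\sqrt{437927} \approx 661.76$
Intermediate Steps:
$\sqrt{g{\left(546 \right)} + 438311} = \sqrt{\left(162 - 546\right) + 438311} = \sqrt{-384 + 438311} = \sqrt{437927}$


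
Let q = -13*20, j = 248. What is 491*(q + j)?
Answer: -5892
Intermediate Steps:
q = -260
491*(q + j) = 491*(-260 + 248) = 491*(-12) = -5892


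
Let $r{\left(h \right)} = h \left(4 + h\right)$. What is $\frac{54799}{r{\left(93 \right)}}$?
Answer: $\frac{54799}{9021} \approx 6.0746$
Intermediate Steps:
$\frac{54799}{r{\left(93 \right)}} = \frac{54799}{93 \left(4 + 93\right)} = \frac{54799}{93 \cdot 97} = \frac{54799}{9021}$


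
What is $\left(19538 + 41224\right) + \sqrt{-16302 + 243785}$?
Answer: $60762 + \sqrt{227483} \approx 61239.0$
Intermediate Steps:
$\left(19538 + 41224\right) + \sqrt{-16302 + 243785} = 60762 + \sqrt{227483}$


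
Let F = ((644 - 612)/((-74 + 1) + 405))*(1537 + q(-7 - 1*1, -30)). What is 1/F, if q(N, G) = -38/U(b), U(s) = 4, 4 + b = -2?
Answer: 83/12220 ≈ 0.0067921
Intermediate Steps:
b = -6 (b = -4 - 2 = -6)
q(N, G) = -19/2 (q(N, G) = -38/4 = -38*¼ = -19/2)
F = 12220/83 (F = ((644 - 612)/((-74 + 1) + 405))*(1537 - 19/2) = (32/(-73 + 405))*(3055/2) = (32/332)*(3055/2) = (32*(1/332))*(3055/2) = (8/83)*(3055/2) = 12220/83 ≈ 147.23)
1/F = 1/(12220/83) = 83/12220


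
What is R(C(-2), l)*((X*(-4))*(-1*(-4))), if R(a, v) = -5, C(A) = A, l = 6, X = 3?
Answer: 240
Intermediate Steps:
R(C(-2), l)*((X*(-4))*(-1*(-4))) = -5*3*(-4)*(-1*(-4)) = -(-60)*4 = -5*(-48) = 240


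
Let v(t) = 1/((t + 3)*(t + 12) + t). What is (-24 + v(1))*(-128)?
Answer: 162688/53 ≈ 3069.6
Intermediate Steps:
v(t) = 1/(t + (3 + t)*(12 + t)) (v(t) = 1/((3 + t)*(12 + t) + t) = 1/(t + (3 + t)*(12 + t)))
(-24 + v(1))*(-128) = (-24 + 1/(36 + 1² + 16*1))*(-128) = (-24 + 1/(36 + 1 + 16))*(-128) = (-24 + 1/53)*(-128) = -1271/53*(-128) = 162688/53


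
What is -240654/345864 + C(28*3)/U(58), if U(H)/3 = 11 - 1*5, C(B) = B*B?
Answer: 22556339/57644 ≈ 391.30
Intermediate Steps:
C(B) = B²
U(H) = 18 (U(H) = 3*(11 - 1*5) = 3*(11 - 5) = 3*6 = 18)
-240654/345864 + C(28*3)/U(58) = -240654/345864 + (28*3)²/18 = -240654*1/345864 + 84²*(1/18) = -40109/57644 + 7056*(1/18) = -40109/57644 + 392 = 22556339/57644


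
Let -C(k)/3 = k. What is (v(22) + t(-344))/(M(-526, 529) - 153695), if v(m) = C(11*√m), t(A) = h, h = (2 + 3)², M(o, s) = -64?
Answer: -25/153759 + 11*√22/51253 ≈ 0.00084407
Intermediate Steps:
C(k) = -3*k
h = 25 (h = 5² = 25)
t(A) = 25
v(m) = -33*√m
(v(22) + t(-344))/(M(-526, 529) - 153695) = (-33*√22 + 25)/(-64 - 153695) = (25 - 33*√22)/(-153759) = (25 - 33*√22)*(-1/153759) = -25/153759 + 11*√22/51253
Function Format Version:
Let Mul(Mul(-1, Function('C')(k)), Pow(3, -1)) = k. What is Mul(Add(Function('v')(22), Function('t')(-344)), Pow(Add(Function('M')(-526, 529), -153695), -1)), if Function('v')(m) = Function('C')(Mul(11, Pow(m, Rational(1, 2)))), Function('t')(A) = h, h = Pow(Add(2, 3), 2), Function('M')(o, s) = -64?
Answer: Add(Rational(-25, 153759), Mul(Rational(11, 51253), Pow(22, Rational(1, 2)))) ≈ 0.00084407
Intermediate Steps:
Function('C')(k) = Mul(-3, k)
h = 25 (h = Pow(5, 2) = 25)
Function('t')(A) = 25
Function('v')(m) = Mul(-33, Pow(m, Rational(1, 2))) (Function('v')(m) = Mul(-3, Mul(11, Pow(m, Rational(1, 2)))) = Mul(-33, Pow(m, Rational(1, 2))))
Mul(Add(Function('v')(22), Function('t')(-344)), Pow(Add(Function('M')(-526, 529), -153695), -1)) = Mul(Add(Mul(-33, Pow(22, Rational(1, 2))), 25), Pow(Add(-64, -153695), -1)) = Mul(Add(25, Mul(-33, Pow(22, Rational(1, 2)))), Pow(-153759, -1)) = Mul(Add(25, Mul(-33, Pow(22, Rational(1, 2)))), Rational(-1, 153759)) = Add(Rational(-25, 153759), Mul(Rational(11, 51253), Pow(22, Rational(1, 2))))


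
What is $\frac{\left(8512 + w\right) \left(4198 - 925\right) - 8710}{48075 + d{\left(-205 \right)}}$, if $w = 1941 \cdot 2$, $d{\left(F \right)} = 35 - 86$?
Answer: $\frac{10139213}{12006} \approx 844.51$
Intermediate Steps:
$d{\left(F \right)} = -51$
$w = 3882$
$\frac{\left(8512 + w\right) \left(4198 - 925\right) - 8710}{48075 + d{\left(-205 \right)}} = \frac{\left(8512 + 3882\right) \left(4198 - 925\right) - 8710}{48075 - 51} = \frac{12394 \cdot 3273 - 8710}{48024} = \left(40565562 - 8710\right) \frac{1}{48024} = 40556852 \cdot \frac{1}{48024} = \frac{10139213}{12006}$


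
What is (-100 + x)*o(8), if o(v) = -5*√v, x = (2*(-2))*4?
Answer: 1160*√2 ≈ 1640.5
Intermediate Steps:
x = -16 (x = -4*4 = -16)
(-100 + x)*o(8) = (-100 - 16)*(-10*√2) = -(-580)*2*√2 = -(-1160)*√2 = 1160*√2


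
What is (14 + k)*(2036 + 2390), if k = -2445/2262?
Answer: 21556833/377 ≈ 57180.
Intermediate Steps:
k = -815/754 (k = -2445*1/2262 = -815/754 ≈ -1.0809)
(14 + k)*(2036 + 2390) = (14 - 815/754)*(2036 + 2390) = (9741/754)*4426 = 21556833/377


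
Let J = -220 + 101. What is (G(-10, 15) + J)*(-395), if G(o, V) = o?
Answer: 50955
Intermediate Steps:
J = -119
(G(-10, 15) + J)*(-395) = (-10 - 119)*(-395) = -129*(-395) = 50955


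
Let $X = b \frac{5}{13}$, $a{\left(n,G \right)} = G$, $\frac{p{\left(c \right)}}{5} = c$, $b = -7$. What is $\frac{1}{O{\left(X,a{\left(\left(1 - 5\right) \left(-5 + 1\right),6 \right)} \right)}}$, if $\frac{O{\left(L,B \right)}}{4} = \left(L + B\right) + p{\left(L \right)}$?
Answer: $- \frac{13}{528} \approx -0.024621$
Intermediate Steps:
$p{\left(c \right)} = 5 c$
$X = - \frac{35}{13}$ ($X = - 7 \cdot \frac{5}{13} = - 7 \cdot 5 \cdot \frac{1}{13} = \left(-7\right) \frac{5}{13} = - \frac{35}{13} \approx -2.6923$)
$O{\left(L,B \right)} = 4 B + 24 L$ ($O{\left(L,B \right)} = 4 \left(\left(L + B\right) + 5 L\right) = 4 \left(\left(B + L\right) + 5 L\right) = 4 \left(B + 6 L\right) = 4 B + 24 L$)
$\frac{1}{O{\left(X,a{\left(\left(1 - 5\right) \left(-5 + 1\right),6 \right)} \right)}} = \frac{1}{4 \cdot 6 + 24 \left(- \frac{35}{13}\right)} = \frac{1}{24 - \frac{840}{13}} = \frac{1}{- \frac{528}{13}} = - \frac{13}{528}$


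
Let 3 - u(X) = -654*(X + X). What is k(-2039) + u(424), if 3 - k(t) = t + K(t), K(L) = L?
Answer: 558676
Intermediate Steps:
k(t) = 3 - 2*t (k(t) = 3 - (t + t) = 3 - 2*t)
u(X) = 3 + 1308*X (u(X) = 3 - (-654)*(X + X) = 3 - (-654)*2*X = 3 - (-1308)*X = 3 + 1308*X)
k(-2039) + u(424) = (3 - 2*(-2039)) + (3 + 1308*424) = (3 + 4078) + (3 + 554592) = 4081 + 554595 = 558676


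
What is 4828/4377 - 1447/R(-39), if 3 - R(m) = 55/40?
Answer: -50605388/56901 ≈ -889.36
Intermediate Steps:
R(m) = 13/8 (R(m) = 3 - 55/40 = 3 - 1*11/8 = 3 - 11/8 = 13/8)
4828/4377 - 1447/R(-39) = 4828/4377 - 1447/13/8 = 4828*(1/4377) - 1447*8/13 = 4828/4377 - 11576/13 = -50605388/56901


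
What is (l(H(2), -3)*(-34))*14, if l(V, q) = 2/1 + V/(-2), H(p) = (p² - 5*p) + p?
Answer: -1904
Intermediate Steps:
H(p) = p² - 4*p
l(V, q) = 2 - V/2 (l(V, q) = 2*1 + V*(-½) = 2 - V/2)
(l(H(2), -3)*(-34))*14 = ((2 - (-4 + 2))*(-34))*14 = ((2 - (-2))*(-34))*14 = ((2 - ½*(-4))*(-34))*14 = ((2 + 2)*(-34))*14 = (4*(-34))*14 = -136*14 = -1904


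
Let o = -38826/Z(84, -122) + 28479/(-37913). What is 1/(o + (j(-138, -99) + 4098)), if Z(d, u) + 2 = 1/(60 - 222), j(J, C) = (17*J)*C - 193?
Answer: 12321725/3148342640956 ≈ 3.9137e-6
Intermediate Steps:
j(J, C) = -193 + 17*C*J (j(J, C) = 17*C*J - 193 = -193 + 17*C*J)
Z(d, u) = -325/162 (Z(d, u) = -2 + 1/(60 - 222) = -2 + 1/(-162) = -2 - 1/162 = -325/162)
o = 238456386681/12321725 (o = -38826/(-325/162) + 28479/(-37913) = -38826*(-162/325) + 28479*(-1/37913) = 6289812/325 - 28479/37913 = 238456386681/12321725 ≈ 19353.)
1/(o + (j(-138, -99) + 4098)) = 1/(238456386681/12321725 + ((-193 + 17*(-99)*(-138)) + 4098)) = 1/(238456386681/12321725 + ((-193 + 232254) + 4098)) = 1/(238456386681/12321725 + (232061 + 4098)) = 1/(238456386681/12321725 + 236159) = 1/(3148342640956/12321725) = 12321725/3148342640956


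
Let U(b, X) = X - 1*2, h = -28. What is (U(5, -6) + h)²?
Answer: 1296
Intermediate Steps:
U(b, X) = -2 + X (U(b, X) = X - 2 = -2 + X)
(U(5, -6) + h)² = ((-2 - 6) - 28)² = (-8 - 28)² = (-36)² = 1296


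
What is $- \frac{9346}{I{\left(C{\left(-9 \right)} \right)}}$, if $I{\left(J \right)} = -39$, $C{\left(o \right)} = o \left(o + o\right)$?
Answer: $\frac{9346}{39} \approx 239.64$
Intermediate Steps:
$C{\left(o \right)} = 2 o^{2}$ ($C{\left(o \right)} = o 2 o = 2 o^{2}$)
$- \frac{9346}{I{\left(C{\left(-9 \right)} \right)}} = - \frac{9346}{-39} = \left(-9346\right) \left(- \frac{1}{39}\right) = \frac{9346}{39}$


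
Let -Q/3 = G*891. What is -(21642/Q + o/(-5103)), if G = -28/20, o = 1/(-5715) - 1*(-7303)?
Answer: -1396157366/320800095 ≈ -4.3521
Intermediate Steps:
o = 41736644/5715 (o = -1/5715 + 7303 = 41736644/5715 ≈ 7303.0)
G = -7/5 (G = -28*1/20 = -7/5 ≈ -1.4000)
Q = 18711/5 (Q = -(-21)*891/5 = -3*(-6237/5) = 18711/5 ≈ 3742.2)
-(21642/Q + o/(-5103)) = -(21642/(18711/5) + (41736644/5715)/(-5103)) = -(21642*(5/18711) + (41736644/5715)*(-1/5103)) = -(36070/6237 - 41736644/29163645) = -1*1396157366/320800095 = -1396157366/320800095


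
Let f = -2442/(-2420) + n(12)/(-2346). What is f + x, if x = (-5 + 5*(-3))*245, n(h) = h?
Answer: -210705819/43010 ≈ -4899.0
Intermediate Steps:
x = -4900 (x = (-5 - 15)*245 = -20*245 = -4900)
f = 43181/43010 (f = -2442/(-2420) + 12/(-2346) = -2442*(-1/2420) + 12*(-1/2346) = 111/110 - 2/391 = 43181/43010 ≈ 1.0040)
f + x = 43181/43010 - 4900 = -210705819/43010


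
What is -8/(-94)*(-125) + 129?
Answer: 5563/47 ≈ 118.36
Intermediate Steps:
-8/(-94)*(-125) + 129 = -8*(-1/94)*(-125) + 129 = (4/47)*(-125) + 129 = -500/47 + 129 = 5563/47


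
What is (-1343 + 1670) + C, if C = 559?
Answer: 886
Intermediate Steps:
(-1343 + 1670) + C = (-1343 + 1670) + 559 = 327 + 559 = 886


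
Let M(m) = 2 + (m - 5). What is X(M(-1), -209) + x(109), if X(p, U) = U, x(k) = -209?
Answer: -418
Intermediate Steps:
M(m) = -3 + m (M(m) = 2 + (-5 + m) = -3 + m)
X(M(-1), -209) + x(109) = -209 - 209 = -418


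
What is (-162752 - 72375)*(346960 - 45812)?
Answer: -70808025796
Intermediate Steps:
(-162752 - 72375)*(346960 - 45812) = -235127*301148 = -70808025796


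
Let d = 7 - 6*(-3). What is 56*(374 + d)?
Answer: 22344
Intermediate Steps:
d = 25 (d = 7 + 18 = 25)
56*(374 + d) = 56*(374 + 25) = 56*399 = 22344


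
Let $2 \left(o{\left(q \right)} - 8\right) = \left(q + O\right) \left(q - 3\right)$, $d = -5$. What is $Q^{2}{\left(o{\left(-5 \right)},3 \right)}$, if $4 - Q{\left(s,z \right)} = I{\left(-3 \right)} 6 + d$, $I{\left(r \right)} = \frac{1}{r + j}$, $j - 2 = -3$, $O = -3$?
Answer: $\frac{441}{4} \approx 110.25$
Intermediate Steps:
$j = -1$ ($j = 2 - 3 = -1$)
$I{\left(r \right)} = \frac{1}{-1 + r}$ ($I{\left(r \right)} = \frac{1}{r - 1} = \frac{1}{-1 + r}$)
$o{\left(q \right)} = 8 + \frac{\left(-3 + q\right)^{2}}{2}$ ($o{\left(q \right)} = 8 + \frac{\left(q - 3\right) \left(q - 3\right)}{2} = 8 + \frac{\left(-3 + q\right) \left(-3 + q\right)}{2} = 8 + \frac{\left(-3 + q\right)^{2}}{2}$)
$Q{\left(s,z \right)} = \frac{21}{2}$ ($Q{\left(s,z \right)} = 4 - \left(\frac{1}{-1 - 3} \cdot 6 - 5\right) = 4 - \left(\frac{1}{-4} \cdot 6 - 5\right) = 4 - \left(\left(- \frac{1}{4}\right) 6 - 5\right) = 4 - \left(- \frac{3}{2} - 5\right) = 4 - - \frac{13}{2} = 4 + \frac{13}{2} = \frac{21}{2}$)
$Q^{2}{\left(o{\left(-5 \right)},3 \right)} = \left(\frac{21}{2}\right)^{2} = \frac{441}{4}$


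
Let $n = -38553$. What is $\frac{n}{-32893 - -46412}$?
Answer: $- \frac{38553}{13519} \approx -2.8518$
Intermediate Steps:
$\frac{n}{-32893 - -46412} = - \frac{38553}{-32893 - -46412} = - \frac{38553}{-32893 + 46412} = - \frac{38553}{13519}$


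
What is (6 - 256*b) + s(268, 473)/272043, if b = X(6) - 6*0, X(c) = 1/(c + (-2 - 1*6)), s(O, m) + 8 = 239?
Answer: 12151331/90681 ≈ 134.00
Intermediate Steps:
s(O, m) = 231 (s(O, m) = -8 + 239 = 231)
X(c) = 1/(-8 + c) (X(c) = 1/(c + (-2 - 6)) = 1/(c - 8) = 1/(-8 + c))
b = -½ (b = 1/(-8 + 6) - 6*0 = 1/(-2) + 0 = -½ + 0 = -½ ≈ -0.50000)
(6 - 256*b) + s(268, 473)/272043 = (6 - 256*(-½)) + 231/272043 = (6 + 128) + 231*(1/272043) = 134 + 77/90681 = 12151331/90681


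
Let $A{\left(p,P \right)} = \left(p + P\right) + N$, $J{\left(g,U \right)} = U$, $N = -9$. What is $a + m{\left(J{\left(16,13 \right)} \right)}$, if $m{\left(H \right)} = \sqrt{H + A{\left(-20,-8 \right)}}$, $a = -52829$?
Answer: $-52829 + 2 i \sqrt{6} \approx -52829.0 + 4.899 i$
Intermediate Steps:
$A{\left(p,P \right)} = -9 + P + p$ ($A{\left(p,P \right)} = \left(p + P\right) - 9 = \left(P + p\right) - 9 = -9 + P + p$)
$m{\left(H \right)} = \sqrt{-37 + H}$ ($m{\left(H \right)} = \sqrt{H - 37} = \sqrt{-37 + H}$)
$a + m{\left(J{\left(16,13 \right)} \right)} = -52829 + \sqrt{-37 + 13} = -52829 + \sqrt{-24} = -52829 + 2 i \sqrt{6}$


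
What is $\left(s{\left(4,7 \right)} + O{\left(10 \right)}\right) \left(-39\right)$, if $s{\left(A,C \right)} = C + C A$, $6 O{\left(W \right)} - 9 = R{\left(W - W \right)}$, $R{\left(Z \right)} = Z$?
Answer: $- \frac{2847}{2} \approx -1423.5$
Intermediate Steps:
$O{\left(W \right)} = \frac{3}{2}$ ($O{\left(W \right)} = \frac{3}{2} + \frac{W - W}{6} = \frac{3}{2} + \frac{1}{6} \cdot 0 = \frac{3}{2} + 0 = \frac{3}{2}$)
$s{\left(A,C \right)} = C + A C$
$\left(s{\left(4,7 \right)} + O{\left(10 \right)}\right) \left(-39\right) = \left(7 \left(1 + 4\right) + \frac{3}{2}\right) \left(-39\right) = \left(7 \cdot 5 + \frac{3}{2}\right) \left(-39\right) = \left(35 + \frac{3}{2}\right) \left(-39\right) = \frac{73}{2} \left(-39\right) = - \frac{2847}{2}$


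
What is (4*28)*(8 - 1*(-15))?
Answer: 2576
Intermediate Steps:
(4*28)*(8 - 1*(-15)) = 112*(8 + 15) = 112*23 = 2576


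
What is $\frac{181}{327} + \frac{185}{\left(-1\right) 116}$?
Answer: $- \frac{39499}{37932} \approx -1.0413$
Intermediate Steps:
$\frac{181}{327} + \frac{185}{\left(-1\right) 116} = 181 \cdot \frac{1}{327} + \frac{185}{-116} = \frac{181}{327} + 185 \left(- \frac{1}{116}\right) = \frac{181}{327} - \frac{185}{116} = - \frac{39499}{37932}$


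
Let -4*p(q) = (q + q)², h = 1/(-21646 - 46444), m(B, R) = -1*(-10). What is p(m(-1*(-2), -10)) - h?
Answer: -6808999/68090 ≈ -100.00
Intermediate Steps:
m(B, R) = 10
h = -1/68090 (h = 1/(-68090) = -1/68090 ≈ -1.4686e-5)
p(q) = -q² (p(q) = -(q + q)²/4 = -4*q²/4 = -q²)
p(m(-1*(-2), -10)) - h = -1*10² - 1*(-1/68090) = -1*100 + 1/68090 = -100 + 1/68090 = -6808999/68090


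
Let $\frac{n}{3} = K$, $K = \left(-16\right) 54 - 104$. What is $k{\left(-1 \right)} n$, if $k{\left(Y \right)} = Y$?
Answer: $2904$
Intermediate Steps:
$K = -968$ ($K = -864 - 104 = -968$)
$n = -2904$ ($n = 3 \left(-968\right) = -2904$)
$k{\left(-1 \right)} n = \left(-1\right) \left(-2904\right) = 2904$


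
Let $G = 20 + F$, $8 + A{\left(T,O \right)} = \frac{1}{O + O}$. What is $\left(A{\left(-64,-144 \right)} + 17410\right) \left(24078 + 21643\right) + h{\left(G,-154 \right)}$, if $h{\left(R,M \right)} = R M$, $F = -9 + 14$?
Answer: $\frac{229142255975}{288} \approx 7.9563 \cdot 10^{8}$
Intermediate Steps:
$F = 5$
$A{\left(T,O \right)} = -8 + \frac{1}{2 O}$ ($A{\left(T,O \right)} = -8 + \frac{1}{O + O} = -8 + \frac{1}{2 O}$)
$G = 25$ ($G = 20 + 5 = 25$)
$h{\left(R,M \right)} = M R$
$\left(A{\left(-64,-144 \right)} + 17410\right) \left(24078 + 21643\right) + h{\left(G,-154 \right)} = \left(\left(-8 + \frac{1}{2 \left(-144\right)}\right) + 17410\right) \left(24078 + 21643\right) - 3850 = \left(\left(-8 + \frac{1}{2} \left(- \frac{1}{144}\right)\right) + 17410\right) 45721 - 3850 = \left(\left(-8 - \frac{1}{288}\right) + 17410\right) 45721 - 3850 = \left(- \frac{2305}{288} + 17410\right) 45721 - 3850 = \frac{5011775}{288} \cdot 45721 - 3850 = \frac{229143364775}{288} - 3850 = \frac{229142255975}{288}$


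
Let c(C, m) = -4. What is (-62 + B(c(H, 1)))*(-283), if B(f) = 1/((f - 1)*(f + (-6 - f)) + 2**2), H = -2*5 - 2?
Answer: 596281/34 ≈ 17538.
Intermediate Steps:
H = -12 (H = -10 - 2 = -12)
B(f) = 1/(10 - 6*f) (B(f) = 1/((-1 + f)*(-6) + 4) = 1/((6 - 6*f) + 4) = 1/(10 - 6*f))
(-62 + B(c(H, 1)))*(-283) = (-62 - 1/(-10 + 6*(-4)))*(-283) = (-62 - 1/(-10 - 24))*(-283) = (-62 - 1/(-34))*(-283) = (-62 - 1*(-1/34))*(-283) = (-62 + 1/34)*(-283) = -2107/34*(-283) = 596281/34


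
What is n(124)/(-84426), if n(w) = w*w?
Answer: -7688/42213 ≈ -0.18212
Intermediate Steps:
n(w) = w²
n(124)/(-84426) = 124²/(-84426) = 15376*(-1/84426) = -7688/42213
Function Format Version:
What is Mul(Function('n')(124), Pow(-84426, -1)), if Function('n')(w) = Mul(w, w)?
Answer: Rational(-7688, 42213) ≈ -0.18212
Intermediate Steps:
Function('n')(w) = Pow(w, 2)
Mul(Function('n')(124), Pow(-84426, -1)) = Mul(Pow(124, 2), Pow(-84426, -1)) = Mul(15376, Rational(-1, 84426)) = Rational(-7688, 42213)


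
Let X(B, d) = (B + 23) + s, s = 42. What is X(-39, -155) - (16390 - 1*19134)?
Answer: 2770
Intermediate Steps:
X(B, d) = 65 + B (X(B, d) = (B + 23) + 42 = (23 + B) + 42 = 65 + B)
X(-39, -155) - (16390 - 1*19134) = (65 - 39) - (16390 - 1*19134) = 26 - (16390 - 19134) = 26 - 1*(-2744) = 26 + 2744 = 2770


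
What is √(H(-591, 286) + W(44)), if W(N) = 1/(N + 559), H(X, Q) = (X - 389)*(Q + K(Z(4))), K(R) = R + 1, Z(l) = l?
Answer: I*√11521557113/201 ≈ 534.02*I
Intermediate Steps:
K(R) = 1 + R
H(X, Q) = (-389 + X)*(5 + Q) (H(X, Q) = (X - 389)*(Q + (1 + 4)) = (-389 + X)*(Q + 5) = (-389 + X)*(5 + Q))
W(N) = 1/(559 + N)
√(H(-591, 286) + W(44)) = √((-1945 - 389*286 + 5*(-591) + 286*(-591)) + 1/(559 + 44)) = √((-1945 - 111254 - 2955 - 169026) + 1/603) = √(-285180 + 1/603) = √(-171963539/603) = I*√11521557113/201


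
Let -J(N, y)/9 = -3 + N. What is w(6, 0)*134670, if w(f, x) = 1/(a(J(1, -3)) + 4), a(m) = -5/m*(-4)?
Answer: 606015/23 ≈ 26348.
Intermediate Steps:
J(N, y) = 27 - 9*N (J(N, y) = -9*(-3 + N) = 27 - 9*N)
a(m) = 20/m
w(f, x) = 9/46 (w(f, x) = 1/(20/(27 - 9*1) + 4) = 1/(20/(27 - 9) + 4) = 1/(20/18 + 4) = 1/(20*(1/18) + 4) = 1/(10/9 + 4) = 1/(46/9) = 9/46)
w(6, 0)*134670 = (9/46)*134670 = 606015/23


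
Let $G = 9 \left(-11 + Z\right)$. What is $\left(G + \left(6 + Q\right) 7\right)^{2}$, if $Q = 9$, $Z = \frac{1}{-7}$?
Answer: $\frac{1089}{49} \approx 22.224$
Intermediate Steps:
$Z = - \frac{1}{7} \approx -0.14286$
$G = - \frac{702}{7}$ ($G = 9 \left(-11 - \frac{1}{7}\right) = 9 \left(- \frac{78}{7}\right) = - \frac{702}{7} \approx -100.29$)
$\left(G + \left(6 + Q\right) 7\right)^{2} = \left(- \frac{702}{7} + \left(6 + 9\right) 7\right)^{2} = \left(- \frac{702}{7} + 15 \cdot 7\right)^{2} = \left(- \frac{702}{7} + 105\right)^{2} = \left(\frac{33}{7}\right)^{2} = \frac{1089}{49}$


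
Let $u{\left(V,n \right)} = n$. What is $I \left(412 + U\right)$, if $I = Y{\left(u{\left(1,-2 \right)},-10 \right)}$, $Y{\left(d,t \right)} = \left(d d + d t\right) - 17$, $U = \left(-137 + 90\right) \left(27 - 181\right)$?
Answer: $53550$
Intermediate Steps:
$U = 7238$ ($U = \left(-47\right) \left(-154\right) = 7238$)
$Y{\left(d,t \right)} = -17 + d^{2} + d t$ ($Y{\left(d,t \right)} = \left(d^{2} + d t\right) - 17 = -17 + d^{2} + d t$)
$I = 7$ ($I = -17 + \left(-2\right)^{2} - -20 = -17 + 4 + 20 = 7$)
$I \left(412 + U\right) = 7 \left(412 + 7238\right) = 7 \cdot 7650 = 53550$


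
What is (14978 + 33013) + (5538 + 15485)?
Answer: 69014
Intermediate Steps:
(14978 + 33013) + (5538 + 15485) = 47991 + 21023 = 69014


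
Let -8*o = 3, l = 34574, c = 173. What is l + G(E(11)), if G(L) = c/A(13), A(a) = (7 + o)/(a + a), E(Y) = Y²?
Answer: 1868406/53 ≈ 35253.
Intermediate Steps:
o = -3/8 (o = -⅛*3 = -3/8 ≈ -0.37500)
A(a) = 53/(16*a) (A(a) = (7 - 3/8)/(a + a) = 53/(8*((2*a))) = 53*(1/(2*a))/8 = 53/(16*a))
G(L) = 35984/53 (G(L) = 173/(((53/16)/13)) = 173/(((53/16)*(1/13))) = 173/(53/208) = 173*(208/53) = 35984/53)
l + G(E(11)) = 34574 + 35984/53 = 1868406/53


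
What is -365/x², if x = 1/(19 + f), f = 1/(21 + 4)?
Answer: -16540048/125 ≈ -1.3232e+5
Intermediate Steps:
f = 1/25 ≈ 0.040000
x = 25/476 (x = 1/(19 + 1/25) = 1/(476/25) = 25/476 ≈ 0.052521)
-365/x² = -365/((25/476)²) = -365/625/226576 = -365*226576/625 = -16540048/125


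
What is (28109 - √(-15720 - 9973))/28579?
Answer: 28109/28579 - I*√25693/28579 ≈ 0.98355 - 0.0056087*I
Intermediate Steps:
(28109 - √(-15720 - 9973))/28579 = (28109 - √(-25693))*(1/28579) = (28109 - I*√25693)*(1/28579) = 28109/28579 - I*√25693/28579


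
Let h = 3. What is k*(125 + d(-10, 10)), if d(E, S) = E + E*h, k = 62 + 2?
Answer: 5440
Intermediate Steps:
k = 64
d(E, S) = 4*E (d(E, S) = E + E*3 = E + 3*E = 4*E)
k*(125 + d(-10, 10)) = 64*(125 + 4*(-10)) = 64*(125 - 40) = 64*85 = 5440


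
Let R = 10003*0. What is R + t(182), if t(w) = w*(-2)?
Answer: -364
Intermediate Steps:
t(w) = -2*w
R = 0
R + t(182) = 0 - 2*182 = 0 - 364 = -364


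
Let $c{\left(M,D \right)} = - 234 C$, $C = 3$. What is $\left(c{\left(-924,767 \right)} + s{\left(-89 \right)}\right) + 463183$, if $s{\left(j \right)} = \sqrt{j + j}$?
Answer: $462481 + i \sqrt{178} \approx 4.6248 \cdot 10^{5} + 13.342 i$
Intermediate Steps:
$c{\left(M,D \right)} = -702$ ($c{\left(M,D \right)} = \left(-234\right) 3 = -702$)
$s{\left(j \right)} = \sqrt{2} \sqrt{j}$ ($s{\left(j \right)} = \sqrt{2 j} = \sqrt{2} \sqrt{j}$)
$\left(c{\left(-924,767 \right)} + s{\left(-89 \right)}\right) + 463183 = \left(-702 + \sqrt{2} \sqrt{-89}\right) + 463183 = \left(-702 + \sqrt{2} i \sqrt{89}\right) + 463183 = \left(-702 + i \sqrt{178}\right) + 463183 = 462481 + i \sqrt{178}$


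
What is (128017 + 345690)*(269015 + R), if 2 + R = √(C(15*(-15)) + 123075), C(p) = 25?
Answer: 127433341191 + 4737070*√1231 ≈ 1.2760e+11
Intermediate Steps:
R = -2 + 10*√1231 (R = -2 + √(25 + 123075) = -2 + √123100 = -2 + 10*√1231 ≈ 348.86)
(128017 + 345690)*(269015 + R) = (128017 + 345690)*(269015 + (-2 + 10*√1231)) = 473707*(269013 + 10*√1231) = 127433341191 + 4737070*√1231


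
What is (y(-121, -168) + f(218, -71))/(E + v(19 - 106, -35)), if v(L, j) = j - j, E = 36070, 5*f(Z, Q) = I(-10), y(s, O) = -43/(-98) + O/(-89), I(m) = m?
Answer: 2847/314602540 ≈ 9.0495e-6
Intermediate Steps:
y(s, O) = 43/98 - O/89 (y(s, O) = -43*(-1/98) + O*(-1/89) = 43/98 - O/89)
f(Z, Q) = -2 (f(Z, Q) = (1/5)*(-10) = -2)
v(L, j) = 0
(y(-121, -168) + f(218, -71))/(E + v(19 - 106, -35)) = ((43/98 - 1/89*(-168)) - 2)/(36070 + 0) = ((43/98 + 168/89) - 2)/36070 = (20291/8722 - 2)*(1/36070) = (2847/8722)*(1/36070) = 2847/314602540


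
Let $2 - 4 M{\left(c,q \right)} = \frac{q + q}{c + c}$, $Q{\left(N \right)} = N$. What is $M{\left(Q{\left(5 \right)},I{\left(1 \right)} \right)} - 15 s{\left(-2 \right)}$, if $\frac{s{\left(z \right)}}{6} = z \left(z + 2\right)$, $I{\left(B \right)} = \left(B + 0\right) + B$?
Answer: $\frac{2}{5} \approx 0.4$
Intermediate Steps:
$I{\left(B \right)} = 2 B$ ($I{\left(B \right)} = B + B = 2 B$)
$s{\left(z \right)} = 6 z \left(2 + z\right)$ ($s{\left(z \right)} = 6 z \left(z + 2\right) = 6 z \left(2 + z\right)$)
$M{\left(c,q \right)} = \frac{1}{2} - \frac{q}{4 c}$ ($M{\left(c,q \right)} = \frac{1}{2} - \frac{\left(q + q\right) \frac{1}{c + c}}{4} = \frac{1}{2} - \frac{2 q \frac{1}{2 c}}{4} = \frac{1}{2} - \frac{q \frac{1}{c}}{4} = \frac{1}{2} - \frac{q}{4 c}$)
$M{\left(Q{\left(5 \right)},I{\left(1 \right)} \right)} - 15 s{\left(-2 \right)} = \frac{- 2 \cdot 1 + 2 \cdot 5}{4 \cdot 5} - 15 \cdot 6 \left(-2\right) \left(2 - 2\right) = \frac{1}{4} \cdot \frac{1}{5} \left(\left(-1\right) 2 + 10\right) - 15 \cdot 6 \left(-2\right) 0 = \frac{1}{4} \cdot \frac{1}{5} \left(-2 + 10\right) - 0 = \frac{1}{4} \cdot \frac{1}{5} \cdot 8 + 0 = \frac{2}{5} + 0 = \frac{2}{5}$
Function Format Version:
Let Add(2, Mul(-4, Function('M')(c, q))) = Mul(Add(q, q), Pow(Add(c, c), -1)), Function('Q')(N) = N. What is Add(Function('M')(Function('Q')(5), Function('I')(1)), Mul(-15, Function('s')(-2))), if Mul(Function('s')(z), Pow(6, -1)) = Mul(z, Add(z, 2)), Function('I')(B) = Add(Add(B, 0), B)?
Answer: Rational(2, 5) ≈ 0.40000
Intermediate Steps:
Function('I')(B) = Mul(2, B) (Function('I')(B) = Add(B, B) = Mul(2, B))
Function('s')(z) = Mul(6, z, Add(2, z)) (Function('s')(z) = Mul(6, Mul(z, Add(z, 2))) = Mul(6, Mul(z, Add(2, z))) = Mul(6, z, Add(2, z)))
Function('M')(c, q) = Add(Rational(1, 2), Mul(Rational(-1, 4), q, Pow(c, -1))) (Function('M')(c, q) = Add(Rational(1, 2), Mul(Rational(-1, 4), Mul(Add(q, q), Pow(Add(c, c), -1)))) = Add(Rational(1, 2), Mul(Rational(-1, 4), Mul(Mul(2, q), Pow(Mul(2, c), -1)))) = Add(Rational(1, 2), Mul(Rational(-1, 4), Mul(Mul(2, q), Mul(Rational(1, 2), Pow(c, -1))))) = Add(Rational(1, 2), Mul(Rational(-1, 4), Mul(q, Pow(c, -1)))) = Add(Rational(1, 2), Mul(Rational(-1, 4), q, Pow(c, -1))))
Add(Function('M')(Function('Q')(5), Function('I')(1)), Mul(-15, Function('s')(-2))) = Add(Mul(Rational(1, 4), Pow(5, -1), Add(Mul(-1, Mul(2, 1)), Mul(2, 5))), Mul(-15, Mul(6, -2, Add(2, -2)))) = Add(Mul(Rational(1, 4), Rational(1, 5), Add(Mul(-1, 2), 10)), Mul(-15, Mul(6, -2, 0))) = Add(Mul(Rational(1, 4), Rational(1, 5), Add(-2, 10)), Mul(-15, 0)) = Add(Mul(Rational(1, 4), Rational(1, 5), 8), 0) = Add(Rational(2, 5), 0) = Rational(2, 5)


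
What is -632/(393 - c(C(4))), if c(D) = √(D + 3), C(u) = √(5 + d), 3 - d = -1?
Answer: -82792/51481 - 632*√6/154443 ≈ -1.6182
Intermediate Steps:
d = 4 (d = 3 - 1*(-1) = 3 + 1 = 4)
C(u) = 3 (C(u) = √(5 + 4) = √9 = 3)
c(D) = √(3 + D)
-632/(393 - c(C(4))) = -632/(393 - √(3 + 3)) = -632/(393 - √6)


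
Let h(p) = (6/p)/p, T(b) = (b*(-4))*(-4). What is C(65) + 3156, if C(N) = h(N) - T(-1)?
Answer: 13401706/4225 ≈ 3172.0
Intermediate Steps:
T(b) = 16*b (T(b) = -4*b*(-4) = 16*b)
h(p) = 6/p**2
C(N) = 16 + 6/N**2 (C(N) = 6/N**2 - 16*(-1) = 6/N**2 - 1*(-16) = 6/N**2 + 16 = 16 + 6/N**2)
C(65) + 3156 = (16 + 6/65**2) + 3156 = (16 + 6*(1/4225)) + 3156 = (16 + 6/4225) + 3156 = 67606/4225 + 3156 = 13401706/4225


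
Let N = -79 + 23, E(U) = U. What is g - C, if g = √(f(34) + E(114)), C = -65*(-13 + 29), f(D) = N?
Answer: 1040 + √58 ≈ 1047.6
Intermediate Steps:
N = -56
f(D) = -56
C = -1040 (C = -65*16 = -1040)
g = √58 (g = √(-56 + 114) = √58 ≈ 7.6158)
g - C = √58 - 1*(-1040) = √58 + 1040 = 1040 + √58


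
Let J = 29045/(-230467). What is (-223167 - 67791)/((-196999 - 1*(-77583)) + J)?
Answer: 314817922/129208809 ≈ 2.4365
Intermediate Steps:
J = -29045/230467 (J = 29045*(-1/230467) = -29045/230467 ≈ -0.12603)
(-223167 - 67791)/((-196999 - 1*(-77583)) + J) = (-223167 - 67791)/((-196999 - 1*(-77583)) - 29045/230467) = -290958/((-196999 + 77583) - 29045/230467) = -290958/(-119416 - 29045/230467) = -290958/(-27521476317/230467) = -290958*(-230467/27521476317) = 314817922/129208809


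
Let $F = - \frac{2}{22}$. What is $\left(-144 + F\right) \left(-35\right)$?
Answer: $\frac{55475}{11} \approx 5043.2$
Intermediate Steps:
$F = - \frac{1}{11}$ ($F = \left(-2\right) \frac{1}{22} = - \frac{1}{11} \approx -0.090909$)
$\left(-144 + F\right) \left(-35\right) = \left(-144 - \frac{1}{11}\right) \left(-35\right) = \left(- \frac{1585}{11}\right) \left(-35\right) = \frac{55475}{11}$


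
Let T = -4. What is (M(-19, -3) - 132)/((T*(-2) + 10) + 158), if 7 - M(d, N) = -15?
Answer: -5/8 ≈ -0.62500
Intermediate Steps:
M(d, N) = 22 (M(d, N) = 7 - 1*(-15) = 7 + 15 = 22)
(M(-19, -3) - 132)/((T*(-2) + 10) + 158) = (22 - 132)/((-4*(-2) + 10) + 158) = -110/((8 + 10) + 158) = -110/(18 + 158) = -110/176 = -110*1/176 = -5/8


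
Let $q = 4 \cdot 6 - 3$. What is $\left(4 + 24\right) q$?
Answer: $588$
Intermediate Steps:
$q = 21$ ($q = 24 - 3 = 21$)
$\left(4 + 24\right) q = \left(4 + 24\right) 21 = 28 \cdot 21 = 588$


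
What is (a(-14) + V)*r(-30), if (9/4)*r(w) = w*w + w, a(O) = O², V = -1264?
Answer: -412960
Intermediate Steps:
r(w) = 4*w/9 + 4*w²/9 (r(w) = 4*(w*w + w)/9 = 4*(w² + w)/9 = 4*(w + w²)/9 = 4*w/9 + 4*w²/9)
(a(-14) + V)*r(-30) = ((-14)² - 1264)*((4/9)*(-30)*(1 - 30)) = (196 - 1264)*((4/9)*(-30)*(-29)) = -1068*1160/3 = -412960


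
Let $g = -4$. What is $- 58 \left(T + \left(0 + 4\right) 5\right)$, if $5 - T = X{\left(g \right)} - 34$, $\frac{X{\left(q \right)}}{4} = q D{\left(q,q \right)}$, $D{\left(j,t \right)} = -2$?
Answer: $-1566$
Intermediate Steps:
$X{\left(q \right)} = - 8 q$ ($X{\left(q \right)} = 4 q \left(-2\right) = 4 \left(- 2 q\right) = - 8 q$)
$T = 7$ ($T = 5 - \left(\left(-8\right) \left(-4\right) - 34\right) = 5 - \left(32 - 34\right) = 5 - -2 = 5 + 2 = 7$)
$- 58 \left(T + \left(0 + 4\right) 5\right) = - 58 \left(7 + \left(0 + 4\right) 5\right) = - 58 \left(7 + 4 \cdot 5\right) = - 58 \left(7 + 20\right) = \left(-58\right) 27 = -1566$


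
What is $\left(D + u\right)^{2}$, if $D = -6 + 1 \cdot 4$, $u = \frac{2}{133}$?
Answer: $\frac{69696}{17689} \approx 3.9401$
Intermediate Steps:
$u = \frac{2}{133}$ ($u = 2 \cdot \frac{1}{133} = \frac{2}{133} \approx 0.015038$)
$D = -2$ ($D = -6 + 4 = -2$)
$\left(D + u\right)^{2} = \left(-2 + \frac{2}{133}\right)^{2} = \left(- \frac{264}{133}\right)^{2} = \frac{69696}{17689}$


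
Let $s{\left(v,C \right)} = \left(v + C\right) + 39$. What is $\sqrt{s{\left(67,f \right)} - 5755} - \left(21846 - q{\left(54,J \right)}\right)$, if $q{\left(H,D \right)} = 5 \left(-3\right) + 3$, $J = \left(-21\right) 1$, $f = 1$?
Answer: $-21858 + 4 i \sqrt{353} \approx -21858.0 + 75.153 i$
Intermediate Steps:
$s{\left(v,C \right)} = 39 + C + v$ ($s{\left(v,C \right)} = \left(C + v\right) + 39 = 39 + C + v$)
$J = -21$
$q{\left(H,D \right)} = -12$ ($q{\left(H,D \right)} = -15 + 3 = -12$)
$\sqrt{s{\left(67,f \right)} - 5755} - \left(21846 - q{\left(54,J \right)}\right) = \sqrt{\left(39 + 1 + 67\right) - 5755} - \left(21846 - -12\right) = \sqrt{107 - 5755} - \left(21846 + 12\right) = \sqrt{-5648} - 21858 = 4 i \sqrt{353} - 21858 = -21858 + 4 i \sqrt{353}$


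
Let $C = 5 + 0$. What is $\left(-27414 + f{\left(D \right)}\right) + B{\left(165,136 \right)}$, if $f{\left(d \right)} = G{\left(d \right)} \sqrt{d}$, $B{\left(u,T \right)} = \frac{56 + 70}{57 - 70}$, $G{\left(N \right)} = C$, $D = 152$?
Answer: $- \frac{356508}{13} + 10 \sqrt{38} \approx -27362.0$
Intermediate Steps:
$C = 5$
$G{\left(N \right)} = 5$
$B{\left(u,T \right)} = - \frac{126}{13}$ ($B{\left(u,T \right)} = \frac{126}{-13} = 126 \left(- \frac{1}{13}\right) = - \frac{126}{13}$)
$f{\left(d \right)} = 5 \sqrt{d}$
$\left(-27414 + f{\left(D \right)}\right) + B{\left(165,136 \right)} = \left(-27414 + 5 \sqrt{152}\right) - \frac{126}{13} = \left(-27414 + 5 \cdot 2 \sqrt{38}\right) - \frac{126}{13} = \left(-27414 + 10 \sqrt{38}\right) - \frac{126}{13} = - \frac{356508}{13} + 10 \sqrt{38}$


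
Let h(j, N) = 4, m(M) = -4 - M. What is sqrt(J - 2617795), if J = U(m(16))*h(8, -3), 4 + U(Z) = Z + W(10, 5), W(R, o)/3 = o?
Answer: I*sqrt(2617831) ≈ 1618.0*I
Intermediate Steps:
W(R, o) = 3*o
U(Z) = 11 + Z (U(Z) = -4 + (Z + 3*5) = -4 + (Z + 15) = -4 + (15 + Z) = 11 + Z)
J = -36 (J = (11 + (-4 - 1*16))*4 = (11 + (-4 - 16))*4 = (11 - 20)*4 = -9*4 = -36)
sqrt(J - 2617795) = sqrt(-36 - 2617795) = sqrt(-2617831) = I*sqrt(2617831)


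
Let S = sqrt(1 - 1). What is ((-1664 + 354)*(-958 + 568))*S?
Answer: 0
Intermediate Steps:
S = 0 (S = sqrt(0) = 0)
((-1664 + 354)*(-958 + 568))*S = ((-1664 + 354)*(-958 + 568))*0 = -1310*(-390)*0 = 510900*0 = 0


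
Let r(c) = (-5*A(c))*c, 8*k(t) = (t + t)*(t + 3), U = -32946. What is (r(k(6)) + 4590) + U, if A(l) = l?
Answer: -117069/4 ≈ -29267.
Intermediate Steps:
k(t) = t*(3 + t)/4 (k(t) = ((t + t)*(t + 3))/8 = ((2*t)*(3 + t))/8 = (2*t*(3 + t))/8 = t*(3 + t)/4)
r(c) = -5*c**2 (r(c) = (-5*c)*c = -5*c**2)
(r(k(6)) + 4590) + U = (-5*9*(3 + 6)**2/4 + 4590) - 32946 = (-5*((1/4)*6*9)**2 + 4590) - 32946 = (-5*(27/2)**2 + 4590) - 32946 = (-5*729/4 + 4590) - 32946 = (-3645/4 + 4590) - 32946 = 14715/4 - 32946 = -117069/4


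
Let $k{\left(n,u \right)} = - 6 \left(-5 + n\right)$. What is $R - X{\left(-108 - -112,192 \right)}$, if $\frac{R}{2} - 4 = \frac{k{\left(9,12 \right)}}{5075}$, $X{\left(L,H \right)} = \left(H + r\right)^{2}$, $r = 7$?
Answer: $- \frac{200934523}{5075} \approx -39593.0$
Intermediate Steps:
$k{\left(n,u \right)} = 30 - 6 n$
$X{\left(L,H \right)} = \left(7 + H\right)^{2}$ ($X{\left(L,H \right)} = \left(H + 7\right)^{2} = \left(7 + H\right)^{2}$)
$R = \frac{40552}{5075}$ ($R = 8 + 2 \frac{30 - 54}{5075} = 8 + 2 \left(30 - 54\right) \frac{1}{5075} = 8 + 2 \left(\left(-24\right) \frac{1}{5075}\right) = 8 + 2 \left(- \frac{24}{5075}\right) = 8 - \frac{48}{5075} = \frac{40552}{5075} \approx 7.9905$)
$R - X{\left(-108 - -112,192 \right)} = \frac{40552}{5075} - \left(7 + 192\right)^{2} = \frac{40552}{5075} - 199^{2} = \frac{40552}{5075} - 39601 = - \frac{200934523}{5075}$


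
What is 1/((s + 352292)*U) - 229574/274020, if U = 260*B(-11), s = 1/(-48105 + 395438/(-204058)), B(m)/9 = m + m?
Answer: -42574948096406627606777/50817545874574353215055 ≈ -0.83780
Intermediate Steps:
B(m) = 18*m (B(m) = 9*(m + m) = 9*(2*m) = 18*m)
s = -102029/4908302764 (s = 1/(-48105 + 395438*(-1/204058)) = 1/(-48105 - 197719/102029) = 1/(-4908302764/102029) = -102029/4908302764 ≈ -2.0787e-5)
U = -51480 (U = 260*(18*(-11)) = 260*(-198) = -51480)
1/((s + 352292)*U) - 229574/274020 = 1/((-102029/4908302764 + 352292)*(-51480)) - 229574/274020 = -1/51480/(1729155797233059/4908302764) - 229574*1/274020 = (4908302764/1729155797233059)*(-1/51480) - 114787/137010 = -1227075691/22254235110389469330 - 114787/137010 = -42574948096406627606777/50817545874574353215055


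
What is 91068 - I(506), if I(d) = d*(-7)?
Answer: 94610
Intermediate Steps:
I(d) = -7*d
91068 - I(506) = 91068 - (-7)*506 = 91068 - 1*(-3542) = 91068 + 3542 = 94610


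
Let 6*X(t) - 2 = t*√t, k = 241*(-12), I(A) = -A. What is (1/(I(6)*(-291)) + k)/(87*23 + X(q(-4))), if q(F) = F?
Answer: -7579195931/5244988656 - 5049431*I/5244988656 ≈ -1.445 - 0.00096272*I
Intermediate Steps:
k = -2892
X(t) = ⅓ + t^(3/2)/6 (X(t) = ⅓ + (t*√t)/6 = ⅓ + t^(3/2)/6)
(1/(I(6)*(-291)) + k)/(87*23 + X(q(-4))) = (1/(-1*6*(-291)) - 2892)/(87*23 + (⅓ + (-4)^(3/2)/6)) = (1/(-6*(-291)) - 2892)/(2001 + (⅓ + (-8*I)/6)) = (1/1746 - 2892)/(2001 + (⅓ - 4*I/3)) = (1/1746 - 2892)/(6004/3 - 4*I/3) = -5049431*(6004/3 + 4*I/3)/6993318208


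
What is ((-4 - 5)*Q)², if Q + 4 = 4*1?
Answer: 0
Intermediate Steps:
Q = 0 (Q = -4 + 4*1 = -4 + 4 = 0)
((-4 - 5)*Q)² = ((-4 - 5)*0)² = (-9*0)² = 0² = 0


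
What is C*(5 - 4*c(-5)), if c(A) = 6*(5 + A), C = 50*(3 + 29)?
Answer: 8000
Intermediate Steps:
C = 1600 (C = 50*32 = 1600)
c(A) = 30 + 6*A
C*(5 - 4*c(-5)) = 1600*(5 - 4*(30 + 6*(-5))) = 1600*(5 - 4*(30 - 30)) = 1600*(5 - 4*0) = 1600*(5 + 0) = 1600*5 = 8000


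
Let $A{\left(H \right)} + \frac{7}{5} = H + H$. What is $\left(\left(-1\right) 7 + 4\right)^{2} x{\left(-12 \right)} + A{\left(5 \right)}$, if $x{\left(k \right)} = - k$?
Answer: $\frac{583}{5} \approx 116.6$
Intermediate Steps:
$A{\left(H \right)} = - \frac{7}{5} + 2 H$ ($A{\left(H \right)} = - \frac{7}{5} + \left(H + H\right) = - \frac{7}{5} + 2 H$)
$\left(\left(-1\right) 7 + 4\right)^{2} x{\left(-12 \right)} + A{\left(5 \right)} = \left(\left(-1\right) 7 + 4\right)^{2} \left(\left(-1\right) \left(-12\right)\right) + \left(- \frac{7}{5} + 2 \cdot 5\right) = \left(-7 + 4\right)^{2} \cdot 12 + \left(- \frac{7}{5} + 10\right) = \left(-3\right)^{2} \cdot 12 + \frac{43}{5} = 9 \cdot 12 + \frac{43}{5} = 108 + \frac{43}{5} = \frac{583}{5}$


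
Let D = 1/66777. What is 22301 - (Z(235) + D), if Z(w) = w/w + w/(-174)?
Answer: 86374602607/3873066 ≈ 22301.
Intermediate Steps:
Z(w) = 1 - w/174 (Z(w) = 1 + w*(-1/174) = 1 - w/174)
D = 1/66777 ≈ 1.4975e-5
22301 - (Z(235) + D) = 22301 - ((1 - 1/174*235) + 1/66777) = 22301 - ((1 - 235/174) + 1/66777) = 22301 - (-61/174 + 1/66777) = 22301 - 1*(-1357741/3873066) = 22301 + 1357741/3873066 = 86374602607/3873066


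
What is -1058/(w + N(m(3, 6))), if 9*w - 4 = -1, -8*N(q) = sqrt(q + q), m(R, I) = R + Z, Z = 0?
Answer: -101568/5 - 38088*sqrt(6)/5 ≈ -38973.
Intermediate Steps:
m(R, I) = R (m(R, I) = R + 0 = R)
N(q) = -sqrt(2)*sqrt(q)/8 (N(q) = -sqrt(q + q)/8 = -sqrt(2)*sqrt(q)/8)
w = 1/3 (w = 4/9 + (1/9)*(-1) = 4/9 - 1/9 = 1/3 ≈ 0.33333)
-1058/(w + N(m(3, 6))) = -1058/(1/3 - sqrt(2)*sqrt(3)/8) = -1058/(1/3 - sqrt(6)/8)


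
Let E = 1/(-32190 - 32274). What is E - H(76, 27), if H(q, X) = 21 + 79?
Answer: -6446401/64464 ≈ -100.00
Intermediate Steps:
H(q, X) = 100
E = -1/64464 (E = 1/(-64464) = -1/64464 ≈ -1.5513e-5)
E - H(76, 27) = -1/64464 - 1*100 = -1/64464 - 100 = -6446401/64464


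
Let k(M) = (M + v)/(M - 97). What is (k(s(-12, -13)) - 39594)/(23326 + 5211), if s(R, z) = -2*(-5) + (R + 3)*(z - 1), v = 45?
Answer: -1543985/1112943 ≈ -1.3873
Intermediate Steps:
s(R, z) = 10 + (-1 + z)*(3 + R) (s(R, z) = 10 + (3 + R)*(-1 + z) = 10 + (-1 + z)*(3 + R))
k(M) = (45 + M)/(-97 + M) (k(M) = (M + 45)/(M - 97) = (45 + M)/(-97 + M))
(k(s(-12, -13)) - 39594)/(23326 + 5211) = ((45 + (7 - 1*(-12) + 3*(-13) - 12*(-13)))/(-97 + (7 - 1*(-12) + 3*(-13) - 12*(-13))) - 39594)/(23326 + 5211) = ((45 + (7 + 12 - 39 + 156))/(-97 + (7 + 12 - 39 + 156)) - 39594)/28537 = ((45 + 136)/(-97 + 136) - 39594)*(1/28537) = (181/39 - 39594)*(1/28537) = -1543985/39*1/28537 = -1543985/1112943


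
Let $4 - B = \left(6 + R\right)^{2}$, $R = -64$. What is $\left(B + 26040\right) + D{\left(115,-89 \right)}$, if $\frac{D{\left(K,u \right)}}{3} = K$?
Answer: $23025$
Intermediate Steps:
$D{\left(K,u \right)} = 3 K$
$B = -3360$ ($B = 4 - \left(6 - 64\right)^{2} = 4 - \left(-58\right)^{2} = 4 - 3364 = -3360$)
$\left(B + 26040\right) + D{\left(115,-89 \right)} = \left(-3360 + 26040\right) + 3 \cdot 115 = 22680 + 345 = 23025$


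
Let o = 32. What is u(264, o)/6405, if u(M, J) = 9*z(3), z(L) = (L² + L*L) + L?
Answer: 9/305 ≈ 0.029508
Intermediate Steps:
z(L) = L + 2*L² (z(L) = (L² + L²) + L = 2*L² + L = L + 2*L²)
u(M, J) = 189 (u(M, J) = 9*(3*(1 + 2*3)) = 9*(3*(1 + 6)) = 9*(3*7) = 9*21 = 189)
u(264, o)/6405 = 189/6405 = 189*(1/6405) = 9/305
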